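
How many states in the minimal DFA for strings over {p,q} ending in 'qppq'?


Track the longest suffix of input matching a prefix of 'qppq': 5 classes (prefixes of length 0..4)
Minimal DFA: 5 states


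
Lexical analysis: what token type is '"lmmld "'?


Pattern: double-quoted sequence
Type: STRING_LITERAL


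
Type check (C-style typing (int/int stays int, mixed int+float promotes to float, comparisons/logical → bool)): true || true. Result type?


Operand types: bool || bool
Rule: logical operators take bool operands and yield bool
Result type: bool


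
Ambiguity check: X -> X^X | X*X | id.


'id^id*id' has two parse trees (no precedence encoded between ^ and *)
Ambiguous


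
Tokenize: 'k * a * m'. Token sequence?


Scan left to right, longest-match per lexeme
Tokens: ID(k), OP(*), ID(a), OP(*), ID(m)


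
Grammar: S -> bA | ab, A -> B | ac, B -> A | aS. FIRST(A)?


Per alternative of A: FIRST(B) = {a}; FIRST(ac) = {a}
FIRST(A) = {a}


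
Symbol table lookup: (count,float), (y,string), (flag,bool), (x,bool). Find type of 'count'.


Lookup 'count' → type float


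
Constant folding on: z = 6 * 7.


6 * 7 = 42 at compile time
Optimized: z = 42


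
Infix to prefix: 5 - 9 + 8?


left-to-right (same/higher precedence on left): tree is (+ (- 5 9) 8)
Prefix: + - 5 9 8


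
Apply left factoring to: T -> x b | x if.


Common prefix: 'x'
Factored: T -> x T', T' -> b | if


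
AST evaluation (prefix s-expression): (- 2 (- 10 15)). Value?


Evaluate inner: (- 10 15) = -5
Evaluate root: (- 2 -5) = 7
Result: 7


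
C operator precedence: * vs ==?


'*' is multiplicative (level 10); '==' is equality (level 6)
Higher level binds tighter
'*' has higher precedence than '=='


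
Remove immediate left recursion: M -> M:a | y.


Left-recursive alternatives: M:a; non-recursive: y
Introduce M': M -> yM', M' -> :aM' | ε


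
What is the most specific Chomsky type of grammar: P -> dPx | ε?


Single nonterminal LHS, but d^n x^n is not regular
Classification: Type 2 (Context-Free)


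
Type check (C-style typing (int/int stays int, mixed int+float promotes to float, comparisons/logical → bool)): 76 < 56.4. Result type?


Operand types: int < float
Rule: comparison yields bool
Result type: bool


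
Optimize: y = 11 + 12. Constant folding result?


11 + 12 = 23 at compile time
Optimized: y = 23


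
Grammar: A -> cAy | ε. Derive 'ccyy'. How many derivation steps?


Derivation: A => cAy => ccAyy => ccyy
Steps: 3


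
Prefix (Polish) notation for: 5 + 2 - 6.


left-to-right (same/higher precedence on left): tree is (- (+ 5 2) 6)
Prefix: - + 5 2 6


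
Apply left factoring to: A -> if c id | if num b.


Common prefix: 'if'
Factored: A -> if A', A' -> c id | num b


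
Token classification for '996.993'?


Pattern: digits with a decimal point
Type: FLOAT_LITERAL


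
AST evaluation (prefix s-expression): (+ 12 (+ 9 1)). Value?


Evaluate inner: (+ 9 1) = 10
Evaluate root: (+ 12 10) = 22
Result: 22


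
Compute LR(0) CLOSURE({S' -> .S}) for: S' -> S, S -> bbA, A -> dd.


Start: S' -> .S
For each item with dot before a nonterminal B, add B -> .γ for every B-production
Closure: [S' -> .S, S -> .bbA]


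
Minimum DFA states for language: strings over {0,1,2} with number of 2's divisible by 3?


Track (count of 2) mod 3: states 0..2, accept at 0
Minimal DFA: 3 states


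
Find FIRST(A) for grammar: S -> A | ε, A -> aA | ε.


Per alternative of A: FIRST(aA) = {a}; FIRST(ε) = {ε}
FIRST(A) = {a, ε}


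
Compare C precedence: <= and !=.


'<=' is relational (level 7); '!=' is equality (level 6)
Higher level binds tighter
'<=' has higher precedence than '!='


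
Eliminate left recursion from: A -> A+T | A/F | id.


Left-recursive alternatives: A+T, A/F; non-recursive: id
Introduce A': A -> idA', A' -> +TA' | /FA' | ε


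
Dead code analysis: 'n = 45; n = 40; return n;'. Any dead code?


first assignment to n is overwritten before any read
Dead: 'n = 45'


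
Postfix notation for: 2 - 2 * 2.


* has higher precedence, evaluate 2*2 first
Postfix: 2 2 2 * -


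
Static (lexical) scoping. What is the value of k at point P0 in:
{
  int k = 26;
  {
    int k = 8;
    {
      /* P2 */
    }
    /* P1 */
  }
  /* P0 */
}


k declared in the same block as P0
k = 26


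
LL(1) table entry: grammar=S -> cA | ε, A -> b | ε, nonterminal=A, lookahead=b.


For [A, b]: 'b' ∈ FIRST(b)
Entry: A -> b


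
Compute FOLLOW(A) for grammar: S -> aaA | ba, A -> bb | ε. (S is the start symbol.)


$ ∈ FOLLOW(S). For each A -> αBβ: add FIRST(β)\{ε} to FOLLOW(B); if β nullable, add FOLLOW(A).
FOLLOW(A) = {$}


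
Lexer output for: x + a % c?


Scan left to right, longest-match per lexeme
Tokens: ID(x), OP(+), ID(a), OP(%), ID(c)


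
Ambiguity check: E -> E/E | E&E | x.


'x/x&x' has two parse trees (no precedence encoded between / and &)
Ambiguous


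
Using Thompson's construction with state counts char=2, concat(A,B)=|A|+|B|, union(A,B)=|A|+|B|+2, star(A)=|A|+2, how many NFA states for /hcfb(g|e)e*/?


Syntax tree has 7 char leaf(s), 1 union(s), 1 star(s)
chars contribute 7×2 = 14; each union adds +2; each star adds +2
Total: 14 + 2 + 2 = 18 states


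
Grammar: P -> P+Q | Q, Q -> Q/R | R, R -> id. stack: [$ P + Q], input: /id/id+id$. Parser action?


'/' can extend Q; shift to build Q -> Q/R
Action: shift


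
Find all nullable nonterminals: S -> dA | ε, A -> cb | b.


A nonterminal is nullable iff some alternative derives ε (directly, or every symbol in it is nullable)
Nullable: {S}


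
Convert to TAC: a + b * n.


Break into single-operator statements:
t1 = b * n
t2 = a + t1


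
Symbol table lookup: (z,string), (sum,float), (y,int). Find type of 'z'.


Lookup 'z' → type string


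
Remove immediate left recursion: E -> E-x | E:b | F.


Left-recursive alternatives: E-x, E:b; non-recursive: F
Introduce E': E -> FE', E' -> -xE' | :bE' | ε


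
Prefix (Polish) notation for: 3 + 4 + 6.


left-to-right (same/higher precedence on left): tree is (+ (+ 3 4) 6)
Prefix: + + 3 4 6


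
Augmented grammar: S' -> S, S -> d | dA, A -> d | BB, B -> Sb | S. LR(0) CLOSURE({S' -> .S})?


Start: S' -> .S
For each item with dot before a nonterminal B, add B -> .γ for every B-production
Closure: [S' -> .S, S -> .d, S -> .dA]


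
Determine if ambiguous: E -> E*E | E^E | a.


'a*a^a' has two parse trees (no precedence encoded between * and ^)
Ambiguous


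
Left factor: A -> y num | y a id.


Common prefix: 'y'
Factored: A -> y A', A' -> num | a id


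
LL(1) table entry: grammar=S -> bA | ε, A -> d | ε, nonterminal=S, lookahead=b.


For [S, b]: 'b' ∈ FIRST(bA)
Entry: S -> bA


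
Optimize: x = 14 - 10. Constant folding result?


14 - 10 = 4 at compile time
Optimized: x = 4


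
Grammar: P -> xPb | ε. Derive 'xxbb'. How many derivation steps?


Derivation: P => xPb => xxPbb => xxbb
Steps: 3


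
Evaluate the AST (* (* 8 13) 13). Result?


Evaluate inner: (* 8 13) = 104
Evaluate root: (* 104 13) = 1352
Result: 1352


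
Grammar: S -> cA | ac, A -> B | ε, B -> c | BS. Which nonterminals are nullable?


A nonterminal is nullable iff some alternative derives ε (directly, or every symbol in it is nullable)
Nullable: {A}


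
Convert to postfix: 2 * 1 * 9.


Left to right (same or higher precedence on left)
Postfix: 2 1 * 9 *


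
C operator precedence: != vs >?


'>' is relational (level 7); '!=' is equality (level 6)
Higher level binds tighter
'>' has higher precedence than '!='


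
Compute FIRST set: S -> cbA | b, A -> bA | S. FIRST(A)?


Per alternative of A: FIRST(bA) = {b}; FIRST(S) = {b, c}
FIRST(A) = {b, c}


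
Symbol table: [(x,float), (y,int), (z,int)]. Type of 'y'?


Lookup 'y' → type int


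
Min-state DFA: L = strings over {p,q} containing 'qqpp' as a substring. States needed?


KMP-style automaton: 4 progress states + 1 absorbing accept = 5
Minimal DFA: 5 states


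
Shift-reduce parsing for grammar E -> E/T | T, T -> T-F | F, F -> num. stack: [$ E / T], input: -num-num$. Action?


'-' can extend T; shift to build T -> T-F
Action: shift


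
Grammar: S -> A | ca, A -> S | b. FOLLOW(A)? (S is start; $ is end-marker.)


$ ∈ FOLLOW(S). For each A -> αBβ: add FIRST(β)\{ε} to FOLLOW(B); if β nullable, add FOLLOW(A).
FOLLOW(A) = {$}


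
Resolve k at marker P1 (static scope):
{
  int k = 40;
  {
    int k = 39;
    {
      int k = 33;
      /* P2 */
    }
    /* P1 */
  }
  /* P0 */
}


k declared in the same block as P1
k = 39


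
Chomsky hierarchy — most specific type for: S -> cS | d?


Right-linear: every RHS is a terminal or a terminal followed by one nonterminal
Classification: Type 3 (Regular)


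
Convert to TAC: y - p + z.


Break into single-operator statements:
t1 = y - p
t2 = t1 + z


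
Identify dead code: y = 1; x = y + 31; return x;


y is read by x's definition; x is returned
No dead code


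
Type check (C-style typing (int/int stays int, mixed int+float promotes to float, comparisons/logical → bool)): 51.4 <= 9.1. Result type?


Operand types: float <= float
Rule: comparison yields bool
Result type: bool


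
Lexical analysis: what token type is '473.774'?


Pattern: digits with a decimal point
Type: FLOAT_LITERAL


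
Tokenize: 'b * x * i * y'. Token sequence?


Scan left to right, longest-match per lexeme
Tokens: ID(b), OP(*), ID(x), OP(*), ID(i), OP(*), ID(y)


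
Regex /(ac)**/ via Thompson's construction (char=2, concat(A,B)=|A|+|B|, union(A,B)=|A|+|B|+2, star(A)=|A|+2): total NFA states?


Syntax tree has 2 char leaf(s), 0 union(s), 2 star(s)
chars contribute 2×2 = 4; each union adds +2; each star adds +2
Total: 4 + 0 + 4 = 8 states


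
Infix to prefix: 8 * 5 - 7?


left-to-right (same/higher precedence on left): tree is (- (* 8 5) 7)
Prefix: - * 8 5 7


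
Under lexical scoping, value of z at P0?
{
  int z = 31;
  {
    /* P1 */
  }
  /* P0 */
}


z declared in the same block as P0
z = 31


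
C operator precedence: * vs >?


'*' is multiplicative (level 10); '>' is relational (level 7)
Higher level binds tighter
'*' has higher precedence than '>'


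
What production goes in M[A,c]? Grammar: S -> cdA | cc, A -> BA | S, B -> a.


For [A, c]: 'c' ∈ FIRST(S)
Entry: A -> S


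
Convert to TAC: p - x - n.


Break into single-operator statements:
t1 = p - x
t2 = t1 - n


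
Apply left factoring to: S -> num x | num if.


Common prefix: 'num'
Factored: S -> num S', S' -> x | if


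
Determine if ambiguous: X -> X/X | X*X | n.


'n/n*n' has two parse trees (no precedence encoded between / and *)
Ambiguous


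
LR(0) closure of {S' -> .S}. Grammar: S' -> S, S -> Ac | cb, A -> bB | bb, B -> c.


Start: S' -> .S
For each item with dot before a nonterminal B, add B -> .γ for every B-production
Closure: [S' -> .S, S -> .Ac, S -> .cb, A -> .bB, A -> .bb]


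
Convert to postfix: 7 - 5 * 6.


* has higher precedence, evaluate 5*6 first
Postfix: 7 5 6 * -


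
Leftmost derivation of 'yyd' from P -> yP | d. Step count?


Derivation: P => yP => yyP => yyd
Steps: 3


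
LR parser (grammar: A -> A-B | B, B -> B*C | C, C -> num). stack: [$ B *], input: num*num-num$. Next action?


no handle; shift 'num'
Action: shift


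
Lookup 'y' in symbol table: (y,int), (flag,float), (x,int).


Lookup 'y' → type int


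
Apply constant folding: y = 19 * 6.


19 * 6 = 114 at compile time
Optimized: y = 114


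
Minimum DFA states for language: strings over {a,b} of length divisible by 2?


Track length mod 2: states 0..1, accept at 0
Minimal DFA: 2 states


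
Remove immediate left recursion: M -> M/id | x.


Left-recursive alternatives: M/id; non-recursive: x
Introduce M': M -> xM', M' -> /idM' | ε


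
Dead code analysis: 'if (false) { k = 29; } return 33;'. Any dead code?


condition is constant false, so the whole block is unreachable
Dead: 'if (false) { k = 29; }'


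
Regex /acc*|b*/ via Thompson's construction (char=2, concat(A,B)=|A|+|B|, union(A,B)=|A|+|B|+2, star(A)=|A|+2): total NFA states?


Syntax tree has 4 char leaf(s), 1 union(s), 2 star(s)
chars contribute 4×2 = 8; each union adds +2; each star adds +2
Total: 8 + 2 + 4 = 14 states


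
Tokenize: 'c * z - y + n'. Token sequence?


Scan left to right, longest-match per lexeme
Tokens: ID(c), OP(*), ID(z), OP(-), ID(y), OP(+), ID(n)


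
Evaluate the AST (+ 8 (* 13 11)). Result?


Evaluate inner: (* 13 11) = 143
Evaluate root: (+ 8 143) = 151
Result: 151


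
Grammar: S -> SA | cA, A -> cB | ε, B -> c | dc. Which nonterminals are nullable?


A nonterminal is nullable iff some alternative derives ε (directly, or every symbol in it is nullable)
Nullable: {A}


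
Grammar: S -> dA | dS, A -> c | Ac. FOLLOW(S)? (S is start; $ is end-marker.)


$ ∈ FOLLOW(S). For each A -> αBβ: add FIRST(β)\{ε} to FOLLOW(B); if β nullable, add FOLLOW(A).
FOLLOW(S) = {$}


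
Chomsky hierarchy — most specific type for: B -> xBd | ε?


Single nonterminal LHS, but x^n d^n is not regular
Classification: Type 2 (Context-Free)


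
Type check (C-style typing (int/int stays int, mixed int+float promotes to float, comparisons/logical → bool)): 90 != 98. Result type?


Operand types: int != int
Rule: comparison yields bool
Result type: bool


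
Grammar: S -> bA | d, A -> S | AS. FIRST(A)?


Per alternative of A: FIRST(S) = {b, d}; FIRST(AS) = {b, d}
FIRST(A) = {b, d}


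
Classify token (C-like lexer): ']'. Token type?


Pattern: delimiter/punctuation
Type: PUNCTUATION


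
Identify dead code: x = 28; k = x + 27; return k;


x is read by k's definition; k is returned
No dead code


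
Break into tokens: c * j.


Scan left to right, longest-match per lexeme
Tokens: ID(c), OP(*), ID(j)


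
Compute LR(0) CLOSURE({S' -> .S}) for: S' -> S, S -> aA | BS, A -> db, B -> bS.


Start: S' -> .S
For each item with dot before a nonterminal B, add B -> .γ for every B-production
Closure: [S' -> .S, S -> .aA, S -> .BS, B -> .bS]


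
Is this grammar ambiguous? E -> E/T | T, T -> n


precedence layered via separate nonterminal T: deterministic
Unambiguous


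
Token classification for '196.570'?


Pattern: digits with a decimal point
Type: FLOAT_LITERAL


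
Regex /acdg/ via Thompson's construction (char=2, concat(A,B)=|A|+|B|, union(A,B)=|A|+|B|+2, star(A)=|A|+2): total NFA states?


Syntax tree has 4 char leaf(s), 0 union(s), 0 star(s)
chars contribute 4×2 = 8; each union adds +2; each star adds +2
Total: 8 + 0 + 0 = 8 states


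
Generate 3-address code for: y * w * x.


Break into single-operator statements:
t1 = y * w
t2 = t1 * x


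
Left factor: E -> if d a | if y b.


Common prefix: 'if'
Factored: E -> if E', E' -> d a | y b


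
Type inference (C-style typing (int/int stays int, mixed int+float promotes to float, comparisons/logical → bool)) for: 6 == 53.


Operand types: int == int
Rule: comparison yields bool
Result type: bool


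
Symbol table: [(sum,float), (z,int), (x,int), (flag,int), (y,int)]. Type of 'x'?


Lookup 'x' → type int


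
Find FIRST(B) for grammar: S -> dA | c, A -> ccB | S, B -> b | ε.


Per alternative of B: FIRST(b) = {b}; FIRST(ε) = {ε}
FIRST(B) = {b, ε}


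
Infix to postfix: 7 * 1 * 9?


Left to right (same or higher precedence on left)
Postfix: 7 1 * 9 *


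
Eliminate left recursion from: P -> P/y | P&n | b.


Left-recursive alternatives: P/y, P&n; non-recursive: b
Introduce P': P -> bP', P' -> /yP' | &nP' | ε


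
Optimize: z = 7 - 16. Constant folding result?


7 - 16 = -9 at compile time
Optimized: z = -9


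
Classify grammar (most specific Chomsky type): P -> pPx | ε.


Single nonterminal LHS, but p^n x^n is not regular
Classification: Type 2 (Context-Free)


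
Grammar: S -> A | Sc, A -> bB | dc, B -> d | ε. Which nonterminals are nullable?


A nonterminal is nullable iff some alternative derives ε (directly, or every symbol in it is nullable)
Nullable: {B}


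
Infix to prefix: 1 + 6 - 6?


left-to-right (same/higher precedence on left): tree is (- (+ 1 6) 6)
Prefix: - + 1 6 6


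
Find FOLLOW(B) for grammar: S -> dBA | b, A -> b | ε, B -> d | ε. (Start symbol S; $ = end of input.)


$ ∈ FOLLOW(S). For each A -> αBβ: add FIRST(β)\{ε} to FOLLOW(B); if β nullable, add FOLLOW(A).
FOLLOW(B) = {$, b}


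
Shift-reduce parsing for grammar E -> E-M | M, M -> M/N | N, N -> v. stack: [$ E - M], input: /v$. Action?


'/' can extend M; shift to build M -> M/N
Action: shift


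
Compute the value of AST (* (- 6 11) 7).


Evaluate inner: (- 6 11) = -5
Evaluate root: (* -5 7) = -35
Result: -35


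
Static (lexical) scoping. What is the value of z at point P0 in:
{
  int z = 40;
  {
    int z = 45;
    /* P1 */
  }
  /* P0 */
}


z declared in the same block as P0
z = 40


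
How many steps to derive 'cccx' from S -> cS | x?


Derivation: S => cS => ccS => cccS => cccx
Steps: 4


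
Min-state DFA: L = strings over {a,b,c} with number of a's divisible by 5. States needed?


Track (count of a) mod 5: states 0..4, accept at 0
Minimal DFA: 5 states


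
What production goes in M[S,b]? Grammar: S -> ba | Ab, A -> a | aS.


For [S, b]: 'b' ∈ FIRST(ba)
Entry: S -> ba


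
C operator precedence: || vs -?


'-' is additive (level 9); '||' is logical OR (level 1)
Higher level binds tighter
'-' has higher precedence than '||'


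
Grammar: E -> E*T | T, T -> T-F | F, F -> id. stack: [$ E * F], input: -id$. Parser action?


'F' (not preceded by T-) is the handle for T -> F
Action: reduce (T -> F)


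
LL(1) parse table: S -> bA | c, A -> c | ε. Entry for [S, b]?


For [S, b]: 'b' ∈ FIRST(bA)
Entry: S -> bA


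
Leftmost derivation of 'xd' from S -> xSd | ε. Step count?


Derivation: S => xSd => xd
Steps: 2


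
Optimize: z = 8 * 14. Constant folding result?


8 * 14 = 112 at compile time
Optimized: z = 112


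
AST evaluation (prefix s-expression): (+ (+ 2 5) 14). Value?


Evaluate inner: (+ 2 5) = 7
Evaluate root: (+ 7 14) = 21
Result: 21


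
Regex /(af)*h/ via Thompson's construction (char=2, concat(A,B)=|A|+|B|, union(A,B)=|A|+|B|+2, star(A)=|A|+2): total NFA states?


Syntax tree has 3 char leaf(s), 0 union(s), 1 star(s)
chars contribute 3×2 = 6; each union adds +2; each star adds +2
Total: 6 + 0 + 2 = 8 states


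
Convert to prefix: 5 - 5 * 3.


'*' binds tighter: tree is (- 5 (* 5 3))
Prefix: - 5 * 5 3


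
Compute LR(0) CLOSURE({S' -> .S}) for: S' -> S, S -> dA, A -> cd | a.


Start: S' -> .S
For each item with dot before a nonterminal B, add B -> .γ for every B-production
Closure: [S' -> .S, S -> .dA]


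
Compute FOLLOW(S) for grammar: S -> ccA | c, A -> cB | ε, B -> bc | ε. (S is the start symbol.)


$ ∈ FOLLOW(S). For each A -> αBβ: add FIRST(β)\{ε} to FOLLOW(B); if β nullable, add FOLLOW(A).
FOLLOW(S) = {$}


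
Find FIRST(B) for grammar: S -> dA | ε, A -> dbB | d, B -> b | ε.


Per alternative of B: FIRST(b) = {b}; FIRST(ε) = {ε}
FIRST(B) = {b, ε}


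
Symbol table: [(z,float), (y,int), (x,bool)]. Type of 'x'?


Lookup 'x' → type bool


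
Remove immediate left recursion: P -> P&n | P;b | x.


Left-recursive alternatives: P&n, P;b; non-recursive: x
Introduce P': P -> xP', P' -> &nP' | ;bP' | ε


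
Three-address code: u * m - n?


Break into single-operator statements:
t1 = u * m
t2 = t1 - n


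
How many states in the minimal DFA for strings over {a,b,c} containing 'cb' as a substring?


KMP-style automaton: 2 progress states + 1 absorbing accept = 3
Minimal DFA: 3 states


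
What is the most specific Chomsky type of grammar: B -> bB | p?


Right-linear: every RHS is a terminal or a terminal followed by one nonterminal
Classification: Type 3 (Regular)


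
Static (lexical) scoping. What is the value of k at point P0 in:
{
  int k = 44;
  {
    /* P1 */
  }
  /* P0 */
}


k declared in the same block as P0
k = 44


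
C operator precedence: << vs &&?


'<<' is shift (level 8); '&&' is logical AND (level 2)
Higher level binds tighter
'<<' has higher precedence than '&&'


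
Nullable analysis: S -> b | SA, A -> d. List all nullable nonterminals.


A nonterminal is nullable iff some alternative derives ε (directly, or every symbol in it is nullable)
Nullable: {}


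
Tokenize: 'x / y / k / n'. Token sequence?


Scan left to right, longest-match per lexeme
Tokens: ID(x), OP(/), ID(y), OP(/), ID(k), OP(/), ID(n)


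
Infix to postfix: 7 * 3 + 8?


Left to right (same or higher precedence on left)
Postfix: 7 3 * 8 +


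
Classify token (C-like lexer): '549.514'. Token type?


Pattern: digits with a decimal point
Type: FLOAT_LITERAL


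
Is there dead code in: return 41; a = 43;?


statement follows a return and is unreachable
Dead: 'a = 43'


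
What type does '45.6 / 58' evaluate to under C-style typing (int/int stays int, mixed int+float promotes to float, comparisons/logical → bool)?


Operand types: float / int
Rule: mixed int/float promotes to float; int/int stays int
Result type: float


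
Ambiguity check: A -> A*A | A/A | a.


'a*a/a' has two parse trees (no precedence encoded between * and /)
Ambiguous


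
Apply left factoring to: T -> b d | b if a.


Common prefix: 'b'
Factored: T -> b T', T' -> d | if a


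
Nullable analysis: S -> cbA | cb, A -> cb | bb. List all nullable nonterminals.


A nonterminal is nullable iff some alternative derives ε (directly, or every symbol in it is nullable)
Nullable: {}


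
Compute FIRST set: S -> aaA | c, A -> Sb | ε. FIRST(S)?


Per alternative of S: FIRST(aaA) = {a}; FIRST(c) = {c}
FIRST(S) = {a, c}


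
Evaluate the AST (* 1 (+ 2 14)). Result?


Evaluate inner: (+ 2 14) = 16
Evaluate root: (* 1 16) = 16
Result: 16


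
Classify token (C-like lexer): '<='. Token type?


Pattern: operator symbol
Type: OPERATOR


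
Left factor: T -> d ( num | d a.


Common prefix: 'd'
Factored: T -> d T', T' -> ( num | a


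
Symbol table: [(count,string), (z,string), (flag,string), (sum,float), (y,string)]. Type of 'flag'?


Lookup 'flag' → type string


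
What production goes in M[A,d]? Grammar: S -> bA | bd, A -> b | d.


For [A, d]: 'd' ∈ FIRST(d)
Entry: A -> d


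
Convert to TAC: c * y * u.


Break into single-operator statements:
t1 = c * y
t2 = t1 * u


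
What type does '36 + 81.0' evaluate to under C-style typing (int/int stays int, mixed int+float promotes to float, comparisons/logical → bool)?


Operand types: int + float
Rule: mixed int/float promotes to float; int/int stays int
Result type: float


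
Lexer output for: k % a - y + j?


Scan left to right, longest-match per lexeme
Tokens: ID(k), OP(%), ID(a), OP(-), ID(y), OP(+), ID(j)


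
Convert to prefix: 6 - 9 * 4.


'*' binds tighter: tree is (- 6 (* 9 4))
Prefix: - 6 * 9 4


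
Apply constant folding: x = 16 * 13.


16 * 13 = 208 at compile time
Optimized: x = 208


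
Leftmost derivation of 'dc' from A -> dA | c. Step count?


Derivation: A => dA => dc
Steps: 2


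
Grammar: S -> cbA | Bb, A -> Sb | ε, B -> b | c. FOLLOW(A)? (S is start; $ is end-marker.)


$ ∈ FOLLOW(S). For each A -> αBβ: add FIRST(β)\{ε} to FOLLOW(B); if β nullable, add FOLLOW(A).
FOLLOW(A) = {$, b}


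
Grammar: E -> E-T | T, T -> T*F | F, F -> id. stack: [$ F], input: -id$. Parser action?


'F' (not preceded by T*) is the handle for T -> F
Action: reduce (T -> F)


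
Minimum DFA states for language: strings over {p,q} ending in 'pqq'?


Track the longest suffix of input matching a prefix of 'pqq': 4 classes (prefixes of length 0..3)
Minimal DFA: 4 states


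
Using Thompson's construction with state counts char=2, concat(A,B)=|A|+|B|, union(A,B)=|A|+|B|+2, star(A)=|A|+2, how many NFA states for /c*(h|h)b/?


Syntax tree has 4 char leaf(s), 1 union(s), 1 star(s)
chars contribute 4×2 = 8; each union adds +2; each star adds +2
Total: 8 + 2 + 2 = 12 states


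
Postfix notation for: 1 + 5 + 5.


Left to right (same or higher precedence on left)
Postfix: 1 5 + 5 +


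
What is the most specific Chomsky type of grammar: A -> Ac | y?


Left-linear: every RHS is a terminal or one nonterminal followed by a terminal
Classification: Type 3 (Regular)


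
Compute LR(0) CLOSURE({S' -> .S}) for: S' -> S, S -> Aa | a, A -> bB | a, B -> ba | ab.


Start: S' -> .S
For each item with dot before a nonterminal B, add B -> .γ for every B-production
Closure: [S' -> .S, S -> .Aa, S -> .a, A -> .bB, A -> .a]


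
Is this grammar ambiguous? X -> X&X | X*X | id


'id&id*id' has two parse trees (no precedence encoded between & and *)
Ambiguous


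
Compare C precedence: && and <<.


'<<' is shift (level 8); '&&' is logical AND (level 2)
Higher level binds tighter
'<<' has higher precedence than '&&'


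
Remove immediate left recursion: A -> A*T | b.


Left-recursive alternatives: A*T; non-recursive: b
Introduce A': A -> bA', A' -> *TA' | ε


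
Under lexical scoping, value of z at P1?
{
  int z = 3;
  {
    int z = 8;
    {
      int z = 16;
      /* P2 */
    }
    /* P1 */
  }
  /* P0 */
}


z declared in the same block as P1
z = 8


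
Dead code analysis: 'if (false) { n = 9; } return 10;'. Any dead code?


condition is constant false, so the whole block is unreachable
Dead: 'if (false) { n = 9; }'


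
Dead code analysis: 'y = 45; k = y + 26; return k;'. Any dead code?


y is read by k's definition; k is returned
No dead code


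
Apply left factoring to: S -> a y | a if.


Common prefix: 'a'
Factored: S -> a S', S' -> y | if


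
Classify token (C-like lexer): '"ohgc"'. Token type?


Pattern: double-quoted sequence
Type: STRING_LITERAL


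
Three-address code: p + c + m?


Break into single-operator statements:
t1 = p + c
t2 = t1 + m


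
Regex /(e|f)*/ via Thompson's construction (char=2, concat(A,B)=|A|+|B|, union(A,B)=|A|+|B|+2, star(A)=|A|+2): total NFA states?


Syntax tree has 2 char leaf(s), 1 union(s), 1 star(s)
chars contribute 2×2 = 4; each union adds +2; each star adds +2
Total: 4 + 2 + 2 = 8 states


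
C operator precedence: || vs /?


'/' is multiplicative (level 10); '||' is logical OR (level 1)
Higher level binds tighter
'/' has higher precedence than '||'


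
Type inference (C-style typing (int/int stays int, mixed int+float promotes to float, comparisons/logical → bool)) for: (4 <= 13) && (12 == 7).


Operand types: bool && bool
Rule: logical operators take bool operands and yield bool
Result type: bool


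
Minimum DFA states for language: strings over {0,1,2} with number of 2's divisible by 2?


Track (count of 2) mod 2: states 0..1, accept at 0
Minimal DFA: 2 states


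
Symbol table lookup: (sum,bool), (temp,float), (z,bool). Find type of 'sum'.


Lookup 'sum' → type bool


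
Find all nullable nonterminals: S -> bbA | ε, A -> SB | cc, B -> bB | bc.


A nonterminal is nullable iff some alternative derives ε (directly, or every symbol in it is nullable)
Nullable: {S}


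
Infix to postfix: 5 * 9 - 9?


Left to right (same or higher precedence on left)
Postfix: 5 9 * 9 -


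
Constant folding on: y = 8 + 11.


8 + 11 = 19 at compile time
Optimized: y = 19


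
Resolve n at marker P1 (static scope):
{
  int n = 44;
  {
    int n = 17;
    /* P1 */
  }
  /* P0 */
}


n declared in the same block as P1
n = 17


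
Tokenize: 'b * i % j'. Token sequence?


Scan left to right, longest-match per lexeme
Tokens: ID(b), OP(*), ID(i), OP(%), ID(j)


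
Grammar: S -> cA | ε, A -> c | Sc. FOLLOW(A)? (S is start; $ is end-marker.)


$ ∈ FOLLOW(S). For each A -> αBβ: add FIRST(β)\{ε} to FOLLOW(B); if β nullable, add FOLLOW(A).
FOLLOW(A) = {$, c}


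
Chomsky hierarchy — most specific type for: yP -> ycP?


LHS has context (more than one symbol) and |LHS| ≤ |RHS|
Classification: Type 1 (Context-Sensitive)


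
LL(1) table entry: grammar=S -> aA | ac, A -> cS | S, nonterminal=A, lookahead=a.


For [A, a]: 'a' ∈ FIRST(S)
Entry: A -> S


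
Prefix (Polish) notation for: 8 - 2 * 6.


'*' binds tighter: tree is (- 8 (* 2 6))
Prefix: - 8 * 2 6


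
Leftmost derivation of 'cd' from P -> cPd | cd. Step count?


Derivation: P => cd
Steps: 1


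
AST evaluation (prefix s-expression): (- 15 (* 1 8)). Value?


Evaluate inner: (* 1 8) = 8
Evaluate root: (- 15 8) = 7
Result: 7


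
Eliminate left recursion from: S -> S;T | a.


Left-recursive alternatives: S;T; non-recursive: a
Introduce S': S -> aS', S' -> ;TS' | ε


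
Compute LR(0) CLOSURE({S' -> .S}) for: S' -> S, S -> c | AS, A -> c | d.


Start: S' -> .S
For each item with dot before a nonterminal B, add B -> .γ for every B-production
Closure: [S' -> .S, S -> .c, S -> .AS, A -> .c, A -> .d]


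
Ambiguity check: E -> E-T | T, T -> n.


precedence layered via separate nonterminal T: deterministic
Unambiguous


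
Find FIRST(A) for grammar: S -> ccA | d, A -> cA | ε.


Per alternative of A: FIRST(cA) = {c}; FIRST(ε) = {ε}
FIRST(A) = {c, ε}


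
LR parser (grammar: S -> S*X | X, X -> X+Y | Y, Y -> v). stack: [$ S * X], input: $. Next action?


handle 'S*X' on top; lookahead ∈ FOLLOW(S) = {*, $}
Action: reduce (S -> S*X)


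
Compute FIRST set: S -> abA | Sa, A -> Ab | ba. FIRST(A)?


Per alternative of A: FIRST(Ab) = {b}; FIRST(ba) = {b}
FIRST(A) = {b}


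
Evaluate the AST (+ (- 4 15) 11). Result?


Evaluate inner: (- 4 15) = -11
Evaluate root: (+ -11 11) = 0
Result: 0


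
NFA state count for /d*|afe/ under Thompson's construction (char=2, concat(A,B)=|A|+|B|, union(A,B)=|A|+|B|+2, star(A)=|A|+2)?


Syntax tree has 4 char leaf(s), 1 union(s), 1 star(s)
chars contribute 4×2 = 8; each union adds +2; each star adds +2
Total: 8 + 2 + 2 = 12 states


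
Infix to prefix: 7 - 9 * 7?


'*' binds tighter: tree is (- 7 (* 9 7))
Prefix: - 7 * 9 7


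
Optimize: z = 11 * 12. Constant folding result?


11 * 12 = 132 at compile time
Optimized: z = 132


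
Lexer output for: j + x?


Scan left to right, longest-match per lexeme
Tokens: ID(j), OP(+), ID(x)


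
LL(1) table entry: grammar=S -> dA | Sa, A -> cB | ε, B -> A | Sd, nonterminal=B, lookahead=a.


For [B, a]: A is nullable and 'a' ∈ FOLLOW(B)
Entry: B -> A


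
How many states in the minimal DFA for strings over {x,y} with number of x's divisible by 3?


Track (count of x) mod 3: states 0..2, accept at 0
Minimal DFA: 3 states


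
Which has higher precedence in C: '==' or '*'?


'*' is multiplicative (level 10); '==' is equality (level 6)
Higher level binds tighter
'*' has higher precedence than '=='


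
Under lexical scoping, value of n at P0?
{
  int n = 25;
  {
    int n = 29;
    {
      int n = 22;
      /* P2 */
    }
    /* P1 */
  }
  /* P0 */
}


n declared in the same block as P0
n = 25


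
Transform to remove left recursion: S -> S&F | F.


Left-recursive alternatives: S&F; non-recursive: F
Introduce S': S -> FS', S' -> &FS' | ε


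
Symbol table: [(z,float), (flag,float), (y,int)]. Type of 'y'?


Lookup 'y' → type int


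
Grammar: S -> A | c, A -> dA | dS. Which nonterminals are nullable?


A nonterminal is nullable iff some alternative derives ε (directly, or every symbol in it is nullable)
Nullable: {}


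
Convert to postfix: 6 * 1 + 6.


Left to right (same or higher precedence on left)
Postfix: 6 1 * 6 +


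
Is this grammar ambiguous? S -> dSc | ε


balanced d^n…c^n: each string has a unique parse
Unambiguous


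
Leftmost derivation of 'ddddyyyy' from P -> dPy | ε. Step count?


Derivation: P => dPy => ddPyy => dddPyyy => ddddPyyyy => ddddyyyy
Steps: 5


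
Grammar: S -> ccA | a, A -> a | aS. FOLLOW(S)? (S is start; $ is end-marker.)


$ ∈ FOLLOW(S). For each A -> αBβ: add FIRST(β)\{ε} to FOLLOW(B); if β nullable, add FOLLOW(A).
FOLLOW(S) = {$}


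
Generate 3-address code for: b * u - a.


Break into single-operator statements:
t1 = b * u
t2 = t1 - a


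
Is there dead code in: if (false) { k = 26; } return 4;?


condition is constant false, so the whole block is unreachable
Dead: 'if (false) { k = 26; }'


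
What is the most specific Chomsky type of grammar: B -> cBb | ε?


Single nonterminal LHS, but c^n b^n is not regular
Classification: Type 2 (Context-Free)


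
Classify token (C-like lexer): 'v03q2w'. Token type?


Pattern: letter/underscore followed by alphanumerics, not a keyword
Type: IDENTIFIER


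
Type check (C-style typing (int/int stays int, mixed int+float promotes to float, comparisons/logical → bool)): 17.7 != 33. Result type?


Operand types: float != int
Rule: comparison yields bool
Result type: bool


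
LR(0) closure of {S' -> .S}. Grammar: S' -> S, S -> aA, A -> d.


Start: S' -> .S
For each item with dot before a nonterminal B, add B -> .γ for every B-production
Closure: [S' -> .S, S -> .aA]


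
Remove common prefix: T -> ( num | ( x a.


Common prefix: '('
Factored: T -> ( T', T' -> num | x a


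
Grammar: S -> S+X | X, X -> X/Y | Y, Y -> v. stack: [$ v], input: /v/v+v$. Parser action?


'v' on top is the handle for Y -> v
Action: reduce (Y -> v)


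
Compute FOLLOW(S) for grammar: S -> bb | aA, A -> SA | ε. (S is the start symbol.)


$ ∈ FOLLOW(S). For each A -> αBβ: add FIRST(β)\{ε} to FOLLOW(B); if β nullable, add FOLLOW(A).
FOLLOW(S) = {$, a, b}


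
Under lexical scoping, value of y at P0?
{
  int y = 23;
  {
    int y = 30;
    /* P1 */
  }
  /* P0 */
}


y declared in the same block as P0
y = 23


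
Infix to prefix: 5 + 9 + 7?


left-to-right (same/higher precedence on left): tree is (+ (+ 5 9) 7)
Prefix: + + 5 9 7


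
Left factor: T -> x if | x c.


Common prefix: 'x'
Factored: T -> x T', T' -> if | c


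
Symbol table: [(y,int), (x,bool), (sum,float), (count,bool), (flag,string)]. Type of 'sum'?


Lookup 'sum' → type float


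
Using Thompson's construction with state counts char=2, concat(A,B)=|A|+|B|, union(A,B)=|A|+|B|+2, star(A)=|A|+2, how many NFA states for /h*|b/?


Syntax tree has 2 char leaf(s), 1 union(s), 1 star(s)
chars contribute 2×2 = 4; each union adds +2; each star adds +2
Total: 4 + 2 + 2 = 8 states


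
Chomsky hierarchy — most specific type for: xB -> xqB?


LHS has context (more than one symbol) and |LHS| ≤ |RHS|
Classification: Type 1 (Context-Sensitive)


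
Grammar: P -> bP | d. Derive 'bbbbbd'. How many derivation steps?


Derivation: P => bP => bbP => bbbP => bbbbP => bbbbbP => bbbbbd
Steps: 6


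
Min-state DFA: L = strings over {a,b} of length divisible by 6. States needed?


Track length mod 6: states 0..5, accept at 0
Minimal DFA: 6 states


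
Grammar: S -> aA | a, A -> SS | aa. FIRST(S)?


Per alternative of S: FIRST(aA) = {a}; FIRST(a) = {a}
FIRST(S) = {a}


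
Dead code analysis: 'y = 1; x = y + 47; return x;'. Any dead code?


y is read by x's definition; x is returned
No dead code


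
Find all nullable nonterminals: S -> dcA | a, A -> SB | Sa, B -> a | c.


A nonterminal is nullable iff some alternative derives ε (directly, or every symbol in it is nullable)
Nullable: {}


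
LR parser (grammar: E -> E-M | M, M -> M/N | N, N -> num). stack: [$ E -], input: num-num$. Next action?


no handle ('E-' is not any RHS); shift 'num'
Action: shift


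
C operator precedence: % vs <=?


'%' is multiplicative (level 10); '<=' is relational (level 7)
Higher level binds tighter
'%' has higher precedence than '<='


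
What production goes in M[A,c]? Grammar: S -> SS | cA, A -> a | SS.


For [A, c]: 'c' ∈ FIRST(SS)
Entry: A -> SS


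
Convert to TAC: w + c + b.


Break into single-operator statements:
t1 = w + c
t2 = t1 + b


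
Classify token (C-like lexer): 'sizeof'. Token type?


Pattern: reserved word
Type: KEYWORD


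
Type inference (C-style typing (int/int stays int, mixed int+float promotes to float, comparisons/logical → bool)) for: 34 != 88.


Operand types: int != int
Rule: comparison yields bool
Result type: bool


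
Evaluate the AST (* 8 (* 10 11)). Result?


Evaluate inner: (* 10 11) = 110
Evaluate root: (* 8 110) = 880
Result: 880


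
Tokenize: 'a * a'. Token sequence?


Scan left to right, longest-match per lexeme
Tokens: ID(a), OP(*), ID(a)


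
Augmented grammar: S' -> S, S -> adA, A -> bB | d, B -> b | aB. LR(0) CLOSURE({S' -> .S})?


Start: S' -> .S
For each item with dot before a nonterminal B, add B -> .γ for every B-production
Closure: [S' -> .S, S -> .adA]


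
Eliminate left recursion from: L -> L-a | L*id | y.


Left-recursive alternatives: L-a, L*id; non-recursive: y
Introduce L': L -> yL', L' -> -aL' | *idL' | ε


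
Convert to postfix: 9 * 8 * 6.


Left to right (same or higher precedence on left)
Postfix: 9 8 * 6 *


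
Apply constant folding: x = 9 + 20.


9 + 20 = 29 at compile time
Optimized: x = 29


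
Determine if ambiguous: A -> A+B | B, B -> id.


precedence layered via separate nonterminal B: deterministic
Unambiguous


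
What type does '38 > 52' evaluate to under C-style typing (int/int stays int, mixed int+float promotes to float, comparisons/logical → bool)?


Operand types: int > int
Rule: comparison yields bool
Result type: bool


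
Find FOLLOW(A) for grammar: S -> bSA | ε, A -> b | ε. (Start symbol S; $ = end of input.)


$ ∈ FOLLOW(S). For each A -> αBβ: add FIRST(β)\{ε} to FOLLOW(B); if β nullable, add FOLLOW(A).
FOLLOW(A) = {$, b}


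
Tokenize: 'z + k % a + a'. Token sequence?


Scan left to right, longest-match per lexeme
Tokens: ID(z), OP(+), ID(k), OP(%), ID(a), OP(+), ID(a)


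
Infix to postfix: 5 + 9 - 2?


Left to right (same or higher precedence on left)
Postfix: 5 9 + 2 -


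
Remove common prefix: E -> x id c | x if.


Common prefix: 'x'
Factored: E -> x E', E' -> id c | if


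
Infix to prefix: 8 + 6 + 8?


left-to-right (same/higher precedence on left): tree is (+ (+ 8 6) 8)
Prefix: + + 8 6 8


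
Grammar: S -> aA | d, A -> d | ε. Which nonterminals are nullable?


A nonterminal is nullable iff some alternative derives ε (directly, or every symbol in it is nullable)
Nullable: {A}


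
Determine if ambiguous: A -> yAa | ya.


balanced y^n…a^n: each string has a unique parse
Unambiguous


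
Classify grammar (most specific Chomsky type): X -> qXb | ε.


Single nonterminal LHS, but q^n b^n is not regular
Classification: Type 2 (Context-Free)


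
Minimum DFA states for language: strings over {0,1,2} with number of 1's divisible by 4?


Track (count of 1) mod 4: states 0..3, accept at 0
Minimal DFA: 4 states


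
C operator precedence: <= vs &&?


'<=' is relational (level 7); '&&' is logical AND (level 2)
Higher level binds tighter
'<=' has higher precedence than '&&'
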